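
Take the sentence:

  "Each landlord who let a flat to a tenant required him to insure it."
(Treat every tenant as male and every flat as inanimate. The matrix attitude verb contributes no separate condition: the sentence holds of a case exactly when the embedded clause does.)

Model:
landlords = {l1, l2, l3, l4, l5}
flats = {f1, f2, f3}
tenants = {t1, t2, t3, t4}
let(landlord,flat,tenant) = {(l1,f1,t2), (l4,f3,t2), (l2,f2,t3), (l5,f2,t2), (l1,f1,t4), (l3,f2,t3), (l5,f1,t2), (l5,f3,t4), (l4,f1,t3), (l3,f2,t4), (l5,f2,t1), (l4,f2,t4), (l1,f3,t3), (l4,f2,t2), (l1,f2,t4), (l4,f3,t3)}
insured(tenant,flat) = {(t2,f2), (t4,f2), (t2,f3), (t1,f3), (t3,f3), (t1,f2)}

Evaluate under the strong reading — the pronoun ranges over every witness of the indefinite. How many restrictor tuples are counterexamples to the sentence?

7

"him" takes "a tenant" as antecedent and "it" takes "a flat"; both are donkey pronouns co-varying with the restrictor.
Strong reading: for every (l,f,t) with let(l,f,t), insured(t,f).
Restrictor triples: (l1,f1,t2)→insured(t2,f1) ✗  (l1,f1,t4)→insured(t4,f1) ✗  (l1,f2,t4)→insured(t4,f2) ✓  (l1,f3,t3)→insured(t3,f3) ✓  (l2,f2,t3)→insured(t3,f2) ✗  (l3,f2,t3)→insured(t3,f2) ✗  (l3,f2,t4)→insured(t4,f2) ✓  (l4,f1,t3)→insured(t3,f1) ✗  (l4,f2,t2)→insured(t2,f2) ✓  (l4,f2,t4)→insured(t4,f2) ✓  (l4,f3,t2)→insured(t2,f3) ✓  (l4,f3,t3)→insured(t3,f3) ✓  (l5,f1,t2)→insured(t2,f1) ✗  (l5,f2,t1)→insured(t1,f2) ✓  (l5,f2,t2)→insured(t2,f2) ✓  (l5,f3,t4)→insured(t4,f3) ✗
Counterexamples (restrictor triples failing the scope): 7.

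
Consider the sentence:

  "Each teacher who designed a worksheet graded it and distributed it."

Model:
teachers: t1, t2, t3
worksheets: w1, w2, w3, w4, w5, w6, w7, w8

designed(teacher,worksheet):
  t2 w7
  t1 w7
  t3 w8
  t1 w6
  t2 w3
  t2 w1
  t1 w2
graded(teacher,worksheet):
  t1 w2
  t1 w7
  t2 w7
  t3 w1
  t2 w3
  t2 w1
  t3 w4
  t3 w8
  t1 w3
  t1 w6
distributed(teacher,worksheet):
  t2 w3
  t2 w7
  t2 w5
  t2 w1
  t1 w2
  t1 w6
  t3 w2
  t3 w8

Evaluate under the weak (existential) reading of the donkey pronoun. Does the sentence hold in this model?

True

"it" takes "a worksheet" as antecedent — a donkey pronoun bound across the clause boundary.
Weak reading: every teacher t with some designed-worksheet has at least one designed-worksheet w such that graded(t,w) ∧ distributed(t,w).
Per teacher: t1:✓  t2:✓  t3:✓
Every teacher in the restrictor has a witness.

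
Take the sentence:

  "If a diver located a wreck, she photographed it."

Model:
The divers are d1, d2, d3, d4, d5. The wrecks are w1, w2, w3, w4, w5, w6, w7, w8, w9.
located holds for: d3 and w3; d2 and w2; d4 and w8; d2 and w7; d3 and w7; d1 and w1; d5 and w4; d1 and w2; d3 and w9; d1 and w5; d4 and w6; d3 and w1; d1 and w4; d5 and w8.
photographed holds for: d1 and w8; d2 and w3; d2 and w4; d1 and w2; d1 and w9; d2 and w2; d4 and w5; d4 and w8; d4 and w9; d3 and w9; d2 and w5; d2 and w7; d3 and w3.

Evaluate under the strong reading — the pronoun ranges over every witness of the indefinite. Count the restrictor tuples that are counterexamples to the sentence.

8

"it" takes "a wreck" as antecedent — a donkey pronoun bound across the clause boundary.
Strong reading: for every (d,w) with located(d,w), photographed(d,w).
Restrictor pairs: (d1,w1) ✗  (d1,w2) ✓  (d1,w4) ✗  (d1,w5) ✗  (d2,w2) ✓  (d2,w7) ✓  (d3,w1) ✗  (d3,w3) ✓  (d3,w7) ✗  (d3,w9) ✓  (d4,w6) ✗  (d4,w8) ✓  (d5,w4) ✗  (d5,w8) ✗
Counterexamples (restrictor pairs failing the scope): 8.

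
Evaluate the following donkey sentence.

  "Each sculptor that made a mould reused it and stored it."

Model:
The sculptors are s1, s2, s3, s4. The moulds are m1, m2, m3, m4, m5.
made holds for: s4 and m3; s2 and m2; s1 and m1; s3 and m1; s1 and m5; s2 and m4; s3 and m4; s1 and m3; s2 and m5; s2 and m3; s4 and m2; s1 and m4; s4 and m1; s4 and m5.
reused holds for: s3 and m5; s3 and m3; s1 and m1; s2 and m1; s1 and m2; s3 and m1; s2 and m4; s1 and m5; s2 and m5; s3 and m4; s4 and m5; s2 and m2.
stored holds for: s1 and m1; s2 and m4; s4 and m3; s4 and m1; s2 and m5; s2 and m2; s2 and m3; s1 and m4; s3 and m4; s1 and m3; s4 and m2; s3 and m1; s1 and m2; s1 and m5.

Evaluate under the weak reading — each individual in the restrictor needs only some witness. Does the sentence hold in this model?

"it" takes "a mould" as antecedent — a donkey pronoun bound across the clause boundary.
Weak reading: every sculptor s with some made-mould has at least one made-mould m such that reused(s,m) ∧ stored(s,m).
Per sculptor: s1:✓  s2:✓  s3:✓  s4:✗
s4 has no witness among its made-moulds.

False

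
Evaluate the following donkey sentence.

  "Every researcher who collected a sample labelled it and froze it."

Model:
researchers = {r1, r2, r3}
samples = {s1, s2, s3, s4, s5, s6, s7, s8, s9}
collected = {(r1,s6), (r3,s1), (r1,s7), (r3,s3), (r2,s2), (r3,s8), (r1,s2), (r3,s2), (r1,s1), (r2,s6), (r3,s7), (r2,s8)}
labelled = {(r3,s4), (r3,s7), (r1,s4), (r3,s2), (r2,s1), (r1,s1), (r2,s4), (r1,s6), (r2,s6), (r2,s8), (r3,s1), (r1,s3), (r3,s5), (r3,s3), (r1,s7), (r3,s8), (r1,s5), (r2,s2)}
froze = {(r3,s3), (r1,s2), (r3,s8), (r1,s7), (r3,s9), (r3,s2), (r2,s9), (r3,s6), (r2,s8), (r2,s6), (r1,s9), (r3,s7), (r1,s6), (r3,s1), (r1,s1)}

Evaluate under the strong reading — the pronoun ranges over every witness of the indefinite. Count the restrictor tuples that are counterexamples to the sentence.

2

"it" takes "a sample" as antecedent — a donkey pronoun bound across the clause boundary.
Strong reading: for every (r,s) with collected(r,s), labelled(r,s) ∧ froze(r,s).
Restrictor pairs: (r1,s1) ✓  (r1,s2) ✗  (r1,s6) ✓  (r1,s7) ✓  (r2,s2) ✗  (r2,s6) ✓  (r2,s8) ✓  (r3,s1) ✓  (r3,s2) ✓  (r3,s3) ✓  (r3,s7) ✓  (r3,s8) ✓
Counterexamples (restrictor pairs failing the scope): 2.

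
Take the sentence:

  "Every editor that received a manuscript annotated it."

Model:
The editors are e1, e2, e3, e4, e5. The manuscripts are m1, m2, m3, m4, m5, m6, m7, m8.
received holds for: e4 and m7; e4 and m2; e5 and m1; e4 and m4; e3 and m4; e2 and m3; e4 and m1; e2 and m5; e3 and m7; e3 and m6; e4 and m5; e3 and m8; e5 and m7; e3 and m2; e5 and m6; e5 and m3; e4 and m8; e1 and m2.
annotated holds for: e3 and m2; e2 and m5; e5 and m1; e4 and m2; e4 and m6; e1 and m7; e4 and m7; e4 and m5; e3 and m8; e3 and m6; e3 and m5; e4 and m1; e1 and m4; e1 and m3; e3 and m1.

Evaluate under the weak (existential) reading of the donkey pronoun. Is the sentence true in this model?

False

"it" takes "a manuscript" as antecedent — a donkey pronoun bound across the clause boundary.
Weak reading: every editor e with some received-manuscript has at least one received-manuscript m such that annotated(e,m).
Per editor: e1:✗  e2:✓  e3:✓  e4:✓  e5:✓
e1 has no witness among its received-manuscripts.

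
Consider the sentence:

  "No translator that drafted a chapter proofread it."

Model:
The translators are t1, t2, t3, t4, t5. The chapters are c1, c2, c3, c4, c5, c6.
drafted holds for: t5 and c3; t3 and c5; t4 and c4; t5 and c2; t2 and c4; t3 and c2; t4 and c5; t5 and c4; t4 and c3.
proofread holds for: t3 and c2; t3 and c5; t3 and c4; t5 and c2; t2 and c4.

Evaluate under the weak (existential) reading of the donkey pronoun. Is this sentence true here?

"it" takes "a chapter" as antecedent — a donkey pronoun bound across the clause boundary.
Truth condition: for no (t,c) with drafted(t,c) does proofread(t,c) hold.
Restrictor pairs — does the scope hold? (t2,c4):holds  (t3,c2):holds  (t3,c5):holds  (t4,c3):fails  (t4,c4):fails  (t4,c5):fails  (t5,c2):holds  (t5,c3):fails  (t5,c4):fails
Scope holds for 4 pair(s), so the sentence is false.

False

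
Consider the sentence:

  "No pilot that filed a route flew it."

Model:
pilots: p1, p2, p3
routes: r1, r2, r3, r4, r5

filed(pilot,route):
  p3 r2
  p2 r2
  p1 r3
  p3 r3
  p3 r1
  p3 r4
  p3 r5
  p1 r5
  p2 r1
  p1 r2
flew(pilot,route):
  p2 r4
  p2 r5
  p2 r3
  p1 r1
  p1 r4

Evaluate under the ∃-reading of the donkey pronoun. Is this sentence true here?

True

"it" takes "a route" as antecedent — a donkey pronoun bound across the clause boundary.
Truth condition: for no (p,r) with filed(p,r) does flew(p,r) hold.
Restrictor pairs — does the scope hold? (p1,r2):fails  (p1,r3):fails  (p1,r5):fails  (p2,r1):fails  (p2,r2):fails  (p3,r1):fails  (p3,r2):fails  (p3,r3):fails  (p3,r4):fails  (p3,r5):fails
Scope holds for no restrictor pair, so the sentence is true.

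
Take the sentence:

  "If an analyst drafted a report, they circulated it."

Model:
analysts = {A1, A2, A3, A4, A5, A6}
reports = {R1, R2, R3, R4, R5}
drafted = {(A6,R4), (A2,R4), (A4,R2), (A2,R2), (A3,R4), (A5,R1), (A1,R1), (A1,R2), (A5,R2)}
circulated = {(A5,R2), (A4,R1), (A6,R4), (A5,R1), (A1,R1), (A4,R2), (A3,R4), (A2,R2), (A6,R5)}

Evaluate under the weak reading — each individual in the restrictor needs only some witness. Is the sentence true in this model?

True

"it" takes "a report" as antecedent — a donkey pronoun bound across the clause boundary.
Weak reading: every analyst a with some drafted-report has at least one drafted-report r such that circulated(a,r).
Per analyst: A1:✓  A2:✓  A3:✓  A4:✓  A5:✓  A6:✓
Every analyst in the restrictor has a witness.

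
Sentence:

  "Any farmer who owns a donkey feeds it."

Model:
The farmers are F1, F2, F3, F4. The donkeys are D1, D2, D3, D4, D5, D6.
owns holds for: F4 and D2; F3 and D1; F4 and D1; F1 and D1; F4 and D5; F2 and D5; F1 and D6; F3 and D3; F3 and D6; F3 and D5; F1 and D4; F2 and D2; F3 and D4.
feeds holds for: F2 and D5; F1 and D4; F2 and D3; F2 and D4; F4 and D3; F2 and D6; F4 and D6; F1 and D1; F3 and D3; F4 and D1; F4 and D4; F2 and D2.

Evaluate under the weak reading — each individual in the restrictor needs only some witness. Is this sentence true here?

"it" takes "a donkey" as antecedent — a donkey pronoun bound across the clause boundary.
Weak reading: every farmer f with some owns-donkey has at least one owns-donkey d such that feeds(f,d).
Per farmer: F1:✓  F2:✓  F3:✓  F4:✓
Every farmer in the restrictor has a witness.

True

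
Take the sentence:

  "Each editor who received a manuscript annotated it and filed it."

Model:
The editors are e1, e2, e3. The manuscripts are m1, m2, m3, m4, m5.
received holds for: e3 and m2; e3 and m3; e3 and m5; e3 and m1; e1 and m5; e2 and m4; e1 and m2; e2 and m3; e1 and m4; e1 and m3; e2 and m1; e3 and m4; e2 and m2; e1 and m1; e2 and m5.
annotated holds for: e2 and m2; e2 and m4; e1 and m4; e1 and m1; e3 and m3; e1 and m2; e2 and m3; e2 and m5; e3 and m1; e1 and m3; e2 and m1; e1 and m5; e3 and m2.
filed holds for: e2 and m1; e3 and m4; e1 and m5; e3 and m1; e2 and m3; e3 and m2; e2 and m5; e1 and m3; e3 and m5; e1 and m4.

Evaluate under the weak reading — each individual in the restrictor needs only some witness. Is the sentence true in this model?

"it" takes "a manuscript" as antecedent — a donkey pronoun bound across the clause boundary.
Weak reading: every editor e with some received-manuscript has at least one received-manuscript m such that annotated(e,m) ∧ filed(e,m).
Per editor: e1:✓  e2:✓  e3:✓
Every editor in the restrictor has a witness.

True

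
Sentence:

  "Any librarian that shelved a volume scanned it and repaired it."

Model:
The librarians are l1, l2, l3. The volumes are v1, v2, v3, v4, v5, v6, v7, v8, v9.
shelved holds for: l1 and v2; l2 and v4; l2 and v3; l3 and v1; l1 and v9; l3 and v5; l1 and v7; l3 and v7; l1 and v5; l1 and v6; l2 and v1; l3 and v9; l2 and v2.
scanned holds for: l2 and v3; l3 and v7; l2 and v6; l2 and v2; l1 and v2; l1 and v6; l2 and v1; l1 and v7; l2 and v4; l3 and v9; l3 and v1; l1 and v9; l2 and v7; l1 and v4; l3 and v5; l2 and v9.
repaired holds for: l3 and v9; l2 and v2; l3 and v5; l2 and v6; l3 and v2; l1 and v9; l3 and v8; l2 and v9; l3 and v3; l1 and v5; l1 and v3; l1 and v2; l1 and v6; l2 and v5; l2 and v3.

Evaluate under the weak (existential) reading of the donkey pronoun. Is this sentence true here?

"it" takes "a volume" as antecedent — a donkey pronoun bound across the clause boundary.
Weak reading: every librarian l with some shelved-volume has at least one shelved-volume v such that scanned(l,v) ∧ repaired(l,v).
Per librarian: l1:✓  l2:✓  l3:✓
Every librarian in the restrictor has a witness.

True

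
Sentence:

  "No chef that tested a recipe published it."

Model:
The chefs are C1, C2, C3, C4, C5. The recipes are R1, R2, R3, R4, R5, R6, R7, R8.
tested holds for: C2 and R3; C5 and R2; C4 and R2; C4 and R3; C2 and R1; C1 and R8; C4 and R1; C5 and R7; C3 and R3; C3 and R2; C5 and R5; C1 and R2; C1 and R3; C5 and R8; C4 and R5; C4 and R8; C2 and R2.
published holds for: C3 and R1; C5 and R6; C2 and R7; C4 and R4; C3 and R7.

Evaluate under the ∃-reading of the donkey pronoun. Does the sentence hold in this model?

"it" takes "a recipe" as antecedent — a donkey pronoun bound across the clause boundary.
Truth condition: for no (c,r) with tested(c,r) does published(c,r) hold.
Restrictor pairs — does the scope hold? (C1,R2):fails  (C1,R3):fails  (C1,R8):fails  (C2,R1):fails  (C2,R2):fails  (C2,R3):fails  (C3,R2):fails  (C3,R3):fails  (C4,R1):fails  (C4,R2):fails  (C4,R3):fails  (C4,R5):fails  (C4,R8):fails  (C5,R2):fails  (C5,R5):fails  (C5,R7):fails  (C5,R8):fails
Scope holds for no restrictor pair, so the sentence is true.

True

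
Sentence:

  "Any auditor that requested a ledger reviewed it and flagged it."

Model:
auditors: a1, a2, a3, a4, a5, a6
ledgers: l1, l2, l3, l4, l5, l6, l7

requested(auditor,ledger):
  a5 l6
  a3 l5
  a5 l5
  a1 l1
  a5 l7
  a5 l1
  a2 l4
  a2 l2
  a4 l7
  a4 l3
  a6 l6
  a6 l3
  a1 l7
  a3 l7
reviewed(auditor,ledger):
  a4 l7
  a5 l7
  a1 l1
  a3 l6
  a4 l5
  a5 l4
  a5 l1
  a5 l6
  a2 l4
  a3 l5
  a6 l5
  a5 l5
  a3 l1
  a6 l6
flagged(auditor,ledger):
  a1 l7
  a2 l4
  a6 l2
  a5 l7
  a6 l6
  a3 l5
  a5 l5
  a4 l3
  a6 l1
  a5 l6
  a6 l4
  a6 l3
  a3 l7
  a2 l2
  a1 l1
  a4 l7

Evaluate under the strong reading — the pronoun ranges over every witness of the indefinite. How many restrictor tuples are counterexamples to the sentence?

6

"it" takes "a ledger" as antecedent — a donkey pronoun bound across the clause boundary.
Strong reading: for every (a,l) with requested(a,l), reviewed(a,l) ∧ flagged(a,l).
Restrictor pairs: (a1,l1) ✓  (a1,l7) ✗  (a2,l2) ✗  (a2,l4) ✓  (a3,l5) ✓  (a3,l7) ✗  (a4,l3) ✗  (a4,l7) ✓  (a5,l1) ✗  (a5,l5) ✓  (a5,l6) ✓  (a5,l7) ✓  (a6,l3) ✗  (a6,l6) ✓
Counterexamples (restrictor pairs failing the scope): 6.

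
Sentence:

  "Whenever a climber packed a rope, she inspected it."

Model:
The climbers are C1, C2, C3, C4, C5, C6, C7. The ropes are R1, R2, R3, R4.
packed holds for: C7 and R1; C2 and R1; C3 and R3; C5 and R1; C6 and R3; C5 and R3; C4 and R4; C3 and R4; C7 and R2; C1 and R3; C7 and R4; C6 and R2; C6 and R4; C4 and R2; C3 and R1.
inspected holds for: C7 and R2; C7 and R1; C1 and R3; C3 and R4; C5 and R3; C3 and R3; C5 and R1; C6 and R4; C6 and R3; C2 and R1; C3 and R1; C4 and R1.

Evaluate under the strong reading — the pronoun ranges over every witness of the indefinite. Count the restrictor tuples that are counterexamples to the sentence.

"it" takes "a rope" as antecedent — a donkey pronoun bound across the clause boundary.
Strong reading: for every (c,r) with packed(c,r), inspected(c,r).
Restrictor pairs: (C1,R3) ✓  (C2,R1) ✓  (C3,R1) ✓  (C3,R3) ✓  (C3,R4) ✓  (C4,R2) ✗  (C4,R4) ✗  (C5,R1) ✓  (C5,R3) ✓  (C6,R2) ✗  (C6,R3) ✓  (C6,R4) ✓  (C7,R1) ✓  (C7,R2) ✓  (C7,R4) ✗
Counterexamples (restrictor pairs failing the scope): 4.

4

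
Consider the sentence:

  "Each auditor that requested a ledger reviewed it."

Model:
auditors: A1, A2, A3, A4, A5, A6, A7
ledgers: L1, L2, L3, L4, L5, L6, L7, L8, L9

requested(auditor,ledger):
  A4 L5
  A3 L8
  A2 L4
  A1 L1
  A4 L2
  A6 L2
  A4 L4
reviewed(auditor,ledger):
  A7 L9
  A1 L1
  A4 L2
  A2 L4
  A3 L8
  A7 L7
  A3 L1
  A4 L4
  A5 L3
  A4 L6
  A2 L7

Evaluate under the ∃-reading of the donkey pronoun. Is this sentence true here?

False

"it" takes "a ledger" as antecedent — a donkey pronoun bound across the clause boundary.
Weak reading: every auditor a with some requested-ledger has at least one requested-ledger l such that reviewed(a,l).
Per auditor: A1:✓  A2:✓  A3:✓  A4:✓  A6:✗
A6 has no witness among its requested-ledgers.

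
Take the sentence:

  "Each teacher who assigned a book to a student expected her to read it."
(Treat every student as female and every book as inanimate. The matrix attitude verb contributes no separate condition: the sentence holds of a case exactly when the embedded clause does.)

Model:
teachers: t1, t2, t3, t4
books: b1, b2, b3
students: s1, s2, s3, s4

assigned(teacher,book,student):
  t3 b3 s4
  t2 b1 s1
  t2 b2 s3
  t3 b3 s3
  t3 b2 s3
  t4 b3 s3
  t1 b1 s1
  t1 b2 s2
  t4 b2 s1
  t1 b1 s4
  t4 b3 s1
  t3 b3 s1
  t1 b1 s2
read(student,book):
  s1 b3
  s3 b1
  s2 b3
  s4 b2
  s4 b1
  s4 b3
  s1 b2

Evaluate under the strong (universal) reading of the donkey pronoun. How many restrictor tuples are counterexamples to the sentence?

"her" takes "a student" as antecedent and "it" takes "a book"; both are donkey pronouns co-varying with the restrictor.
Strong reading: for every (t,b,s) with assigned(t,b,s), read(s,b).
Restrictor triples: (t1,b1,s1)→read(s1,b1) ✗  (t1,b1,s2)→read(s2,b1) ✗  (t1,b1,s4)→read(s4,b1) ✓  (t1,b2,s2)→read(s2,b2) ✗  (t2,b1,s1)→read(s1,b1) ✗  (t2,b2,s3)→read(s3,b2) ✗  (t3,b2,s3)→read(s3,b2) ✗  (t3,b3,s1)→read(s1,b3) ✓  (t3,b3,s3)→read(s3,b3) ✗  (t3,b3,s4)→read(s4,b3) ✓  (t4,b2,s1)→read(s1,b2) ✓  (t4,b3,s1)→read(s1,b3) ✓  (t4,b3,s3)→read(s3,b3) ✗
Counterexamples (restrictor triples failing the scope): 8.

8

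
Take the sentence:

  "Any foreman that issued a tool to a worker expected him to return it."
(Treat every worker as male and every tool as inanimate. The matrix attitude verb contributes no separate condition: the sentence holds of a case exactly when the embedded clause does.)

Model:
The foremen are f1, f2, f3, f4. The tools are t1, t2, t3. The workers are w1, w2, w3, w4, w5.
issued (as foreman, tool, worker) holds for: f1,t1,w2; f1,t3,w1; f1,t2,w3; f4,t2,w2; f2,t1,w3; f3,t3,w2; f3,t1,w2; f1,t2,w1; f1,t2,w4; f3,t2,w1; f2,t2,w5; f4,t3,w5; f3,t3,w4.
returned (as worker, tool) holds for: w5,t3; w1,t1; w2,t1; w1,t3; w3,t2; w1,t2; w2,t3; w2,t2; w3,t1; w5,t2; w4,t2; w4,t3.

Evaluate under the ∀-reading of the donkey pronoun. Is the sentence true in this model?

True

"him" takes "a worker" as antecedent and "it" takes "a tool"; both are donkey pronouns co-varying with the restrictor.
Strong reading: for every (f,t,w) with issued(f,t,w), returned(w,t).
Restrictor triples: (f1,t1,w2)→returned(w2,t1) ✓  (f1,t2,w1)→returned(w1,t2) ✓  (f1,t2,w3)→returned(w3,t2) ✓  (f1,t2,w4)→returned(w4,t2) ✓  (f1,t3,w1)→returned(w1,t3) ✓  (f2,t1,w3)→returned(w3,t1) ✓  (f2,t2,w5)→returned(w5,t2) ✓  (f3,t1,w2)→returned(w2,t1) ✓  (f3,t2,w1)→returned(w1,t2) ✓  (f3,t3,w2)→returned(w2,t3) ✓  (f3,t3,w4)→returned(w4,t3) ✓  (f4,t2,w2)→returned(w2,t2) ✓  (f4,t3,w5)→returned(w5,t3) ✓
Every restrictor triple satisfies the scope.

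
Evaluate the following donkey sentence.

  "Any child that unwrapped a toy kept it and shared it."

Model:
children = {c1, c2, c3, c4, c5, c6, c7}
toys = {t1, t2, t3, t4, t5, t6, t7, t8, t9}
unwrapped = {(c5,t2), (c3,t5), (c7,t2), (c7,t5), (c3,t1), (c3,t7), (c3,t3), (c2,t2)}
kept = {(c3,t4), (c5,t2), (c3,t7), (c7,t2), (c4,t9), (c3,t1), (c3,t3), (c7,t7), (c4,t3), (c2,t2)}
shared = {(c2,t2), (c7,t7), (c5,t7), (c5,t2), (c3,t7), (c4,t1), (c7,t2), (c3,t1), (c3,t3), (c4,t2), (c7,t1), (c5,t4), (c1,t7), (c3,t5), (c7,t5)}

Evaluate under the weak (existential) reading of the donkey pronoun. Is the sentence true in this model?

True

"it" takes "a toy" as antecedent — a donkey pronoun bound across the clause boundary.
Weak reading: every child c with some unwrapped-toy has at least one unwrapped-toy t such that kept(c,t) ∧ shared(c,t).
Per child: c2:✓  c3:✓  c5:✓  c7:✓
Every child in the restrictor has a witness.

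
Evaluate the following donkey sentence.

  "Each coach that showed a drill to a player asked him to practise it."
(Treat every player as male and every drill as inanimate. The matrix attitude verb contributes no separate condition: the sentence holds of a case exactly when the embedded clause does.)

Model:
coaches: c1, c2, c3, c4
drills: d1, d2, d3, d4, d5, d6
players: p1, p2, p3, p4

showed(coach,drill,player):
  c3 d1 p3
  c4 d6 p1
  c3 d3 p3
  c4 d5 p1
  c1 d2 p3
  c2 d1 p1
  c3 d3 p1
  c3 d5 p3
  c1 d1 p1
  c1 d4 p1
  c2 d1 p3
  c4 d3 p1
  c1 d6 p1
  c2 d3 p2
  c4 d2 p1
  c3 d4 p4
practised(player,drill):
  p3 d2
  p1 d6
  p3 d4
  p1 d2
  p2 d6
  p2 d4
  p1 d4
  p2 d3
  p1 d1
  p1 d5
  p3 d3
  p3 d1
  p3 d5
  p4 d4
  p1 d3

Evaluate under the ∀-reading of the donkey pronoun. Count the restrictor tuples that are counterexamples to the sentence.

0

"him" takes "a player" as antecedent and "it" takes "a drill"; both are donkey pronouns co-varying with the restrictor.
Strong reading: for every (c,d,p) with showed(c,d,p), practised(p,d).
Restrictor triples: (c1,d1,p1)→practised(p1,d1) ✓  (c1,d2,p3)→practised(p3,d2) ✓  (c1,d4,p1)→practised(p1,d4) ✓  (c1,d6,p1)→practised(p1,d6) ✓  (c2,d1,p1)→practised(p1,d1) ✓  (c2,d1,p3)→practised(p3,d1) ✓  (c2,d3,p2)→practised(p2,d3) ✓  (c3,d1,p3)→practised(p3,d1) ✓  (c3,d3,p1)→practised(p1,d3) ✓  (c3,d3,p3)→practised(p3,d3) ✓  (c3,d4,p4)→practised(p4,d4) ✓  (c3,d5,p3)→practised(p3,d5) ✓  (c4,d2,p1)→practised(p1,d2) ✓  (c4,d3,p1)→practised(p1,d3) ✓  (c4,d5,p1)→practised(p1,d5) ✓  (c4,d6,p1)→practised(p1,d6) ✓
Counterexamples (restrictor triples failing the scope): 0.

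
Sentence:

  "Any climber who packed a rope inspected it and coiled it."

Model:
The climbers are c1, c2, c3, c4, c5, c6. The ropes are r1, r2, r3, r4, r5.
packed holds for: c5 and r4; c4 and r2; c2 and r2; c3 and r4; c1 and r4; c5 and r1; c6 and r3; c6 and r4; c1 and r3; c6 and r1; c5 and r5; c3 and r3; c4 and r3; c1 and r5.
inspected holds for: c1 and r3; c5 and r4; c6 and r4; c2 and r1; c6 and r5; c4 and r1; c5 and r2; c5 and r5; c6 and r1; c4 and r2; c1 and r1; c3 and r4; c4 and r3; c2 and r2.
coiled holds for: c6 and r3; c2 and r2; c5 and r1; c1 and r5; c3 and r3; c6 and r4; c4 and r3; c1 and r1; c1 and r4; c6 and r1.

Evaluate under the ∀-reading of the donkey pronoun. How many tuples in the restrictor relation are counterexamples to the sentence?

"it" takes "a rope" as antecedent — a donkey pronoun bound across the clause boundary.
Strong reading: for every (c,r) with packed(c,r), inspected(c,r) ∧ coiled(c,r).
Restrictor pairs: (c1,r3) ✗  (c1,r4) ✗  (c1,r5) ✗  (c2,r2) ✓  (c3,r3) ✗  (c3,r4) ✗  (c4,r2) ✗  (c4,r3) ✓  (c5,r1) ✗  (c5,r4) ✗  (c5,r5) ✗  (c6,r1) ✓  (c6,r3) ✗  (c6,r4) ✓
Counterexamples (restrictor pairs failing the scope): 10.

10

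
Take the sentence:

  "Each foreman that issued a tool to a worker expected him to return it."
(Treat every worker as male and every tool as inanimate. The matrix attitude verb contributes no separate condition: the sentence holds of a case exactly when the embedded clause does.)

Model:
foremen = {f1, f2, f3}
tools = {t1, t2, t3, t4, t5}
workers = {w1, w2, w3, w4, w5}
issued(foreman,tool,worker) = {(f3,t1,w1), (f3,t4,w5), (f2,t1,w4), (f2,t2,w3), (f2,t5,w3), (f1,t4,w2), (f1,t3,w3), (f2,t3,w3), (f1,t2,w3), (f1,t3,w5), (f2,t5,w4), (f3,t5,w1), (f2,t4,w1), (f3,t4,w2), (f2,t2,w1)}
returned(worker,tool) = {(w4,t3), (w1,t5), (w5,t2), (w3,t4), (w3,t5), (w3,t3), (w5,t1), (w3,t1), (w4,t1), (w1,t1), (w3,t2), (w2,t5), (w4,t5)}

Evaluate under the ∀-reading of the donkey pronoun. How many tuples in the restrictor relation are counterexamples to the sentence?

"him" takes "a worker" as antecedent and "it" takes "a tool"; both are donkey pronouns co-varying with the restrictor.
Strong reading: for every (f,t,w) with issued(f,t,w), returned(w,t).
Restrictor triples: (f1,t2,w3)→returned(w3,t2) ✓  (f1,t3,w3)→returned(w3,t3) ✓  (f1,t3,w5)→returned(w5,t3) ✗  (f1,t4,w2)→returned(w2,t4) ✗  (f2,t1,w4)→returned(w4,t1) ✓  (f2,t2,w1)→returned(w1,t2) ✗  (f2,t2,w3)→returned(w3,t2) ✓  (f2,t3,w3)→returned(w3,t3) ✓  (f2,t4,w1)→returned(w1,t4) ✗  (f2,t5,w3)→returned(w3,t5) ✓  (f2,t5,w4)→returned(w4,t5) ✓  (f3,t1,w1)→returned(w1,t1) ✓  (f3,t4,w2)→returned(w2,t4) ✗  (f3,t4,w5)→returned(w5,t4) ✗  (f3,t5,w1)→returned(w1,t5) ✓
Counterexamples (restrictor triples failing the scope): 6.

6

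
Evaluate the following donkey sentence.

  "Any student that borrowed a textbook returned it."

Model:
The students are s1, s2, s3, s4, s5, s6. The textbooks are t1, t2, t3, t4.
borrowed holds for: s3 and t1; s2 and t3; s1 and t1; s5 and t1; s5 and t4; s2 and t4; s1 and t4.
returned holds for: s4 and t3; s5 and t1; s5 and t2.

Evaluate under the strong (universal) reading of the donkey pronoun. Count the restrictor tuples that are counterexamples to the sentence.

"it" takes "a textbook" as antecedent — a donkey pronoun bound across the clause boundary.
Strong reading: for every (s,t) with borrowed(s,t), returned(s,t).
Restrictor pairs: (s1,t1) ✗  (s1,t4) ✗  (s2,t3) ✗  (s2,t4) ✗  (s3,t1) ✗  (s5,t1) ✓  (s5,t4) ✗
Counterexamples (restrictor pairs failing the scope): 6.

6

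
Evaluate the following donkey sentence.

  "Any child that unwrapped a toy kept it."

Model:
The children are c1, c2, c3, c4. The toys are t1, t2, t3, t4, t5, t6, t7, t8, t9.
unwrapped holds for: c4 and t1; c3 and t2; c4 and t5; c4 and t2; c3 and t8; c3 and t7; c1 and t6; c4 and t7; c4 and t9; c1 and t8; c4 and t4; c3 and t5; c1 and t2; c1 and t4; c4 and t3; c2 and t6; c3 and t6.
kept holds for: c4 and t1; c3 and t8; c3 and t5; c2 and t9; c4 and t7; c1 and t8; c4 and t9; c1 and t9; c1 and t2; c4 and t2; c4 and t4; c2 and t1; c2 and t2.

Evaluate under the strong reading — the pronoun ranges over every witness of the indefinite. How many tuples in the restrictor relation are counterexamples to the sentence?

"it" takes "a toy" as antecedent — a donkey pronoun bound across the clause boundary.
Strong reading: for every (c,t) with unwrapped(c,t), kept(c,t).
Restrictor pairs: (c1,t2) ✓  (c1,t4) ✗  (c1,t6) ✗  (c1,t8) ✓  (c2,t6) ✗  (c3,t2) ✗  (c3,t5) ✓  (c3,t6) ✗  (c3,t7) ✗  (c3,t8) ✓  (c4,t1) ✓  (c4,t2) ✓  (c4,t3) ✗  (c4,t4) ✓  (c4,t5) ✗  (c4,t7) ✓  (c4,t9) ✓
Counterexamples (restrictor pairs failing the scope): 8.

8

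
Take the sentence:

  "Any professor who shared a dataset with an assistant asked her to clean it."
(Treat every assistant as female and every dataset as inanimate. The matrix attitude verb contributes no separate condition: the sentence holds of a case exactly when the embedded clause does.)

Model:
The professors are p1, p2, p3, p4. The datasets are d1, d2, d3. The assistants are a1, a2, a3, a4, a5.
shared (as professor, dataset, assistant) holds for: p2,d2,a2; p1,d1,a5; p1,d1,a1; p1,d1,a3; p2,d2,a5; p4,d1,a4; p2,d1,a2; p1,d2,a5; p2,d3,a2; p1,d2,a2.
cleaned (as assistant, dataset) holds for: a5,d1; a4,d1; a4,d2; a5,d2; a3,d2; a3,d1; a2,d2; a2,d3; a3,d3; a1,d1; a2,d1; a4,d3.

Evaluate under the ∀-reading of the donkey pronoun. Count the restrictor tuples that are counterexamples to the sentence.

"her" takes "an assistant" as antecedent and "it" takes "a dataset"; both are donkey pronouns co-varying with the restrictor.
Strong reading: for every (p,d,a) with shared(p,d,a), cleaned(a,d).
Restrictor triples: (p1,d1,a1)→cleaned(a1,d1) ✓  (p1,d1,a3)→cleaned(a3,d1) ✓  (p1,d1,a5)→cleaned(a5,d1) ✓  (p1,d2,a2)→cleaned(a2,d2) ✓  (p1,d2,a5)→cleaned(a5,d2) ✓  (p2,d1,a2)→cleaned(a2,d1) ✓  (p2,d2,a2)→cleaned(a2,d2) ✓  (p2,d2,a5)→cleaned(a5,d2) ✓  (p2,d3,a2)→cleaned(a2,d3) ✓  (p4,d1,a4)→cleaned(a4,d1) ✓
Counterexamples (restrictor triples failing the scope): 0.

0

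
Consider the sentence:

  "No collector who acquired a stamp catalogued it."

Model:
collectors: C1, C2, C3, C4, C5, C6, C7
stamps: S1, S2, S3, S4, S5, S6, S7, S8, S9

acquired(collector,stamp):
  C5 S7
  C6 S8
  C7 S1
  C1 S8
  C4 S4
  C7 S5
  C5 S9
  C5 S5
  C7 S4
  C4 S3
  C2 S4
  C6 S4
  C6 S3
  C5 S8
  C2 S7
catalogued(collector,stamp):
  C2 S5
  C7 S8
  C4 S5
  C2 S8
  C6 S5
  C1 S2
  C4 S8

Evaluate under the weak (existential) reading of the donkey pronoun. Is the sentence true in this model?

True

"it" takes "a stamp" as antecedent — a donkey pronoun bound across the clause boundary.
Truth condition: for no (c,s) with acquired(c,s) does catalogued(c,s) hold.
Restrictor pairs — does the scope hold? (C1,S8):fails  (C2,S4):fails  (C2,S7):fails  (C4,S3):fails  (C4,S4):fails  (C5,S5):fails  (C5,S7):fails  (C5,S8):fails  (C5,S9):fails  (C6,S3):fails  (C6,S4):fails  (C6,S8):fails  (C7,S1):fails  (C7,S4):fails  (C7,S5):fails
Scope holds for no restrictor pair, so the sentence is true.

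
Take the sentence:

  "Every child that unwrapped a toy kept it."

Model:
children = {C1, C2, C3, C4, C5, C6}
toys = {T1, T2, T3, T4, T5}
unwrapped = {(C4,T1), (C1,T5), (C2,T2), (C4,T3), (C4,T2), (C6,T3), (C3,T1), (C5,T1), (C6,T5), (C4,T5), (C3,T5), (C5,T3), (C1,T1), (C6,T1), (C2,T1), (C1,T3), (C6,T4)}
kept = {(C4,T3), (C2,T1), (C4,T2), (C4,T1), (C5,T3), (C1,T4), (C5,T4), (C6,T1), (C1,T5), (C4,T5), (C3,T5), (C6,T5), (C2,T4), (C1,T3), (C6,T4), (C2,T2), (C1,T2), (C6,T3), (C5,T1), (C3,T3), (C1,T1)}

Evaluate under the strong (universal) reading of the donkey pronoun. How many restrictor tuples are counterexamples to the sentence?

1

"it" takes "a toy" as antecedent — a donkey pronoun bound across the clause boundary.
Strong reading: for every (c,t) with unwrapped(c,t), kept(c,t).
Restrictor pairs: (C1,T1) ✓  (C1,T3) ✓  (C1,T5) ✓  (C2,T1) ✓  (C2,T2) ✓  (C3,T1) ✗  (C3,T5) ✓  (C4,T1) ✓  (C4,T2) ✓  (C4,T3) ✓  (C4,T5) ✓  (C5,T1) ✓  (C5,T3) ✓  (C6,T1) ✓  (C6,T3) ✓  (C6,T4) ✓  (C6,T5) ✓
Counterexamples (restrictor pairs failing the scope): 1.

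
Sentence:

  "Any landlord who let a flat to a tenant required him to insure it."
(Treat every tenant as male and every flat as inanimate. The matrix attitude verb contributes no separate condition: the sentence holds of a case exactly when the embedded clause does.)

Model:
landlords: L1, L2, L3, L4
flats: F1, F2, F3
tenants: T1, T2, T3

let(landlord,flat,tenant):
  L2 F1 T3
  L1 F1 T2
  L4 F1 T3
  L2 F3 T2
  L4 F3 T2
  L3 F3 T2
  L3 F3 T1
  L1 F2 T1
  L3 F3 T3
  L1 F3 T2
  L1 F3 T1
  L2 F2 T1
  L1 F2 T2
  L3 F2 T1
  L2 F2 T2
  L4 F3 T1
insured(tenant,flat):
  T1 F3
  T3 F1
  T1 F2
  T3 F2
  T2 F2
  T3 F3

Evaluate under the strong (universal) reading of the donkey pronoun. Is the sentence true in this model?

False

"him" takes "a tenant" as antecedent and "it" takes "a flat"; both are donkey pronouns co-varying with the restrictor.
Strong reading: for every (l,f,t) with let(l,f,t), insured(t,f).
Restrictor triples: (L1,F1,T2)→insured(T2,F1) ✗  (L1,F2,T1)→insured(T1,F2) ✓  (L1,F2,T2)→insured(T2,F2) ✓  (L1,F3,T1)→insured(T1,F3) ✓  (L1,F3,T2)→insured(T2,F3) ✗  (L2,F1,T3)→insured(T3,F1) ✓  (L2,F2,T1)→insured(T1,F2) ✓  (L2,F2,T2)→insured(T2,F2) ✓  (L2,F3,T2)→insured(T2,F3) ✗  (L3,F2,T1)→insured(T1,F2) ✓  (L3,F3,T1)→insured(T1,F3) ✓  (L3,F3,T2)→insured(T2,F3) ✗  (L3,F3,T3)→insured(T3,F3) ✓  (L4,F1,T3)→insured(T3,F1) ✓  (L4,F3,T1)→insured(T1,F3) ✓  (L4,F3,T2)→insured(T2,F3) ✗
Counterexample: (L1,F1,T2) — insured(T2,F1) does not hold.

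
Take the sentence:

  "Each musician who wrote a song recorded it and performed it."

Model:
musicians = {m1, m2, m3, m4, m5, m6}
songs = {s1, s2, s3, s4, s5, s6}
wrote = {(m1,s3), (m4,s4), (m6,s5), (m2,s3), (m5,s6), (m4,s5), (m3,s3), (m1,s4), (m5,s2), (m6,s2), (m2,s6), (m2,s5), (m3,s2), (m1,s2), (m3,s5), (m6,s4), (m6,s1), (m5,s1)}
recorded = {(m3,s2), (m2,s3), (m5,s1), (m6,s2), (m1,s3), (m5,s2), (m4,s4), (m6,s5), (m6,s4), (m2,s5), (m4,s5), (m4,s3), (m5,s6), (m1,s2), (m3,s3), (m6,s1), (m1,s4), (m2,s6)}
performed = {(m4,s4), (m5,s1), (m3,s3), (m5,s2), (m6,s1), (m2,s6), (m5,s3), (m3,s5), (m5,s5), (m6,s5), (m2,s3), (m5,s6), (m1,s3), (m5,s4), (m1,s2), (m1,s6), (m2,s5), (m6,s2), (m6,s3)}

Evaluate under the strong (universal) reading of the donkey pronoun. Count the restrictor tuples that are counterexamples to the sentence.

5

"it" takes "a song" as antecedent — a donkey pronoun bound across the clause boundary.
Strong reading: for every (m,s) with wrote(m,s), recorded(m,s) ∧ performed(m,s).
Restrictor pairs: (m1,s2) ✓  (m1,s3) ✓  (m1,s4) ✗  (m2,s3) ✓  (m2,s5) ✓  (m2,s6) ✓  (m3,s2) ✗  (m3,s3) ✓  (m3,s5) ✗  (m4,s4) ✓  (m4,s5) ✗  (m5,s1) ✓  (m5,s2) ✓  (m5,s6) ✓  (m6,s1) ✓  (m6,s2) ✓  (m6,s4) ✗  (m6,s5) ✓
Counterexamples (restrictor pairs failing the scope): 5.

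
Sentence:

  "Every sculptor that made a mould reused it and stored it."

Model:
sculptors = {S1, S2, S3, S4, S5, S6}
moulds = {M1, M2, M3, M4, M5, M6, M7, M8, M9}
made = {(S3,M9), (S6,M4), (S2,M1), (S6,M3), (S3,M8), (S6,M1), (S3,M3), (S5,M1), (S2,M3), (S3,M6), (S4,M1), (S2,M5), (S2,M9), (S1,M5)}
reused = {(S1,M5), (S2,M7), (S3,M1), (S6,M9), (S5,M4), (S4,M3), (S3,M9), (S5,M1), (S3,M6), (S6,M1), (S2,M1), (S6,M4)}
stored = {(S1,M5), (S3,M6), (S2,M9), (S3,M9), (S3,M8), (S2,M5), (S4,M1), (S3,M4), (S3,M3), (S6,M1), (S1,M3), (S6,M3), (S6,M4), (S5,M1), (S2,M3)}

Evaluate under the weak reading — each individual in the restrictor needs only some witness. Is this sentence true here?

"it" takes "a mould" as antecedent — a donkey pronoun bound across the clause boundary.
Weak reading: every sculptor s with some made-mould has at least one made-mould m such that reused(s,m) ∧ stored(s,m).
Per sculptor: S1:✓  S2:✗  S3:✓  S4:✗  S5:✓  S6:✓
S2 has no witness among its made-moulds.

False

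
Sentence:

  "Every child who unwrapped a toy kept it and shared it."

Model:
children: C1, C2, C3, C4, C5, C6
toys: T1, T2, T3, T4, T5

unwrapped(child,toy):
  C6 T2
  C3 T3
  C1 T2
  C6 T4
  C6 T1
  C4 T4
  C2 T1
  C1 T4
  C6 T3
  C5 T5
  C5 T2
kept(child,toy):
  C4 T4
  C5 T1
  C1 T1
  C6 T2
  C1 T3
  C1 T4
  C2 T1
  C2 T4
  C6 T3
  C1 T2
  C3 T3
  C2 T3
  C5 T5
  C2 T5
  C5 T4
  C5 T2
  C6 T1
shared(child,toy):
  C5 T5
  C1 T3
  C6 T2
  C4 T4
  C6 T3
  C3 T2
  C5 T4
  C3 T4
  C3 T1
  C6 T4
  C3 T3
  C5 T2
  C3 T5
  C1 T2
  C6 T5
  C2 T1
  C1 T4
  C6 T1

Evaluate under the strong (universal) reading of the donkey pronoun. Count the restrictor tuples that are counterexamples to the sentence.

"it" takes "a toy" as antecedent — a donkey pronoun bound across the clause boundary.
Strong reading: for every (c,t) with unwrapped(c,t), kept(c,t) ∧ shared(c,t).
Restrictor pairs: (C1,T2) ✓  (C1,T4) ✓  (C2,T1) ✓  (C3,T3) ✓  (C4,T4) ✓  (C5,T2) ✓  (C5,T5) ✓  (C6,T1) ✓  (C6,T2) ✓  (C6,T3) ✓  (C6,T4) ✗
Counterexamples (restrictor pairs failing the scope): 1.

1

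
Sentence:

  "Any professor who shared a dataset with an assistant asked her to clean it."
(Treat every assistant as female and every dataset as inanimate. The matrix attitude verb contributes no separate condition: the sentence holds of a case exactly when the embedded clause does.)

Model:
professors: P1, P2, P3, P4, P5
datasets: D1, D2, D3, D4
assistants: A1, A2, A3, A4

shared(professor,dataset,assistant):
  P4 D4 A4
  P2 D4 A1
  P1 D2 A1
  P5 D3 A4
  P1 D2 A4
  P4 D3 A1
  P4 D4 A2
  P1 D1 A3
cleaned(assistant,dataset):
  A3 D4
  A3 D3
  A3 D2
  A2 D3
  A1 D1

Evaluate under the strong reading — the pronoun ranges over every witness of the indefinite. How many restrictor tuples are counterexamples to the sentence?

"her" takes "an assistant" as antecedent and "it" takes "a dataset"; both are donkey pronouns co-varying with the restrictor.
Strong reading: for every (p,d,a) with shared(p,d,a), cleaned(a,d).
Restrictor triples: (P1,D1,A3)→cleaned(A3,D1) ✗  (P1,D2,A1)→cleaned(A1,D2) ✗  (P1,D2,A4)→cleaned(A4,D2) ✗  (P2,D4,A1)→cleaned(A1,D4) ✗  (P4,D3,A1)→cleaned(A1,D3) ✗  (P4,D4,A2)→cleaned(A2,D4) ✗  (P4,D4,A4)→cleaned(A4,D4) ✗  (P5,D3,A4)→cleaned(A4,D3) ✗
Counterexamples (restrictor triples failing the scope): 8.

8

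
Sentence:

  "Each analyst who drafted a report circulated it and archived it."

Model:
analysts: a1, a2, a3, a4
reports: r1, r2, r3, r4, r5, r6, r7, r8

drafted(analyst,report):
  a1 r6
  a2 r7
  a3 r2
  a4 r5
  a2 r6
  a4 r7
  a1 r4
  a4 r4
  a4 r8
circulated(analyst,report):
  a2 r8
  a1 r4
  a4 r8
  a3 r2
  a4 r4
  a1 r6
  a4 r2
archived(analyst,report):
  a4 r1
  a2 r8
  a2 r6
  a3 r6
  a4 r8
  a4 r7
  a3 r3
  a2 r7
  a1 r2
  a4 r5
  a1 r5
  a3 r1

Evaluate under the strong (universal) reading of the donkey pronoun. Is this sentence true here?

False

"it" takes "a report" as antecedent — a donkey pronoun bound across the clause boundary.
Strong reading: for every (a,r) with drafted(a,r), circulated(a,r) ∧ archived(a,r).
Restrictor pairs: (a1,r4) ✗  (a1,r6) ✗  (a2,r6) ✗  (a2,r7) ✗  (a3,r2) ✗  (a4,r4) ✗  (a4,r5) ✗  (a4,r7) ✗  (a4,r8) ✓
Counterexample: (a1,r4) is in drafted but fails the scope.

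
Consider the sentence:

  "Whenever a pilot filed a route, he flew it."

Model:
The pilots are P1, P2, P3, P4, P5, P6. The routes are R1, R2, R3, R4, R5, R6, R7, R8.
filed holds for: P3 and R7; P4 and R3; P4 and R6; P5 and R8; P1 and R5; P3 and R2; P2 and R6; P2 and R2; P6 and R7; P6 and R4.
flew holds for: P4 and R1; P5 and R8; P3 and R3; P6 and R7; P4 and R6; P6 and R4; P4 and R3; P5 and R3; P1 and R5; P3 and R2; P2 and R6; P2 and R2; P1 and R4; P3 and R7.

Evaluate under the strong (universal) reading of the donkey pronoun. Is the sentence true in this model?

"it" takes "a route" as antecedent — a donkey pronoun bound across the clause boundary.
Strong reading: for every (p,r) with filed(p,r), flew(p,r).
Restrictor pairs: (P1,R5) ✓  (P2,R2) ✓  (P2,R6) ✓  (P3,R2) ✓  (P3,R7) ✓  (P4,R3) ✓  (P4,R6) ✓  (P5,R8) ✓  (P6,R4) ✓  (P6,R7) ✓
Every restrictor pair satisfies the scope.

True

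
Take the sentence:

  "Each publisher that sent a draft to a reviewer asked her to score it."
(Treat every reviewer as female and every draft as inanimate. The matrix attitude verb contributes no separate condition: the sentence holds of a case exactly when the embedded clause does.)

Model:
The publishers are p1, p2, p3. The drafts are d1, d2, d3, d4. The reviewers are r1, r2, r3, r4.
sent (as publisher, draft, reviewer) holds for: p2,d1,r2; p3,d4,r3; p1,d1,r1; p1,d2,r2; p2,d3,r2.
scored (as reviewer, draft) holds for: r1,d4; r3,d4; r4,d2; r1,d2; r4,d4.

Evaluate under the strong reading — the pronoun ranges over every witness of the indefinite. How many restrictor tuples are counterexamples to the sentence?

"her" takes "a reviewer" as antecedent and "it" takes "a draft"; both are donkey pronouns co-varying with the restrictor.
Strong reading: for every (p,d,r) with sent(p,d,r), scored(r,d).
Restrictor triples: (p1,d1,r1)→scored(r1,d1) ✗  (p1,d2,r2)→scored(r2,d2) ✗  (p2,d1,r2)→scored(r2,d1) ✗  (p2,d3,r2)→scored(r2,d3) ✗  (p3,d4,r3)→scored(r3,d4) ✓
Counterexamples (restrictor triples failing the scope): 4.

4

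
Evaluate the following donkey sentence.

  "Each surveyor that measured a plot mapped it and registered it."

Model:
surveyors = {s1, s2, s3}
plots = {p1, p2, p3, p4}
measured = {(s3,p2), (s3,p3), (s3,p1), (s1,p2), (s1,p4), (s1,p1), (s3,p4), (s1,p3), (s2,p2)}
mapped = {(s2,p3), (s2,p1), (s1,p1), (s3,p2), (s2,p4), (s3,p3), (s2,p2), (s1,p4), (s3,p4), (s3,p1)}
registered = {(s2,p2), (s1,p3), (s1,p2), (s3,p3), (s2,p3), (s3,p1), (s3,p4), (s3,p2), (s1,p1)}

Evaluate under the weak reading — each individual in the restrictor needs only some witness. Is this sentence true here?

True

"it" takes "a plot" as antecedent — a donkey pronoun bound across the clause boundary.
Weak reading: every surveyor s with some measured-plot has at least one measured-plot p such that mapped(s,p) ∧ registered(s,p).
Per surveyor: s1:✓  s2:✓  s3:✓
Every surveyor in the restrictor has a witness.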